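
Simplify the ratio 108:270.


GCD(108, 270) = 54
108/54 : 270/54
= 2:5

2:5


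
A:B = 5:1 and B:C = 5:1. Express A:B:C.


Match B: multiply A:B by 5 → 25:5
Multiply B:C by 1 → 5:1
Combined: 25:5:1
GCD = 1
= 25:5:1

25:5:1


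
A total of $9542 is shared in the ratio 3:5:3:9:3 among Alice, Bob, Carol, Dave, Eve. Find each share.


Total parts = 3 + 5 + 3 + 9 + 3 = 23
Alice: 9542 × 3/23 = 1244.61
Bob: 9542 × 5/23 = 2074.35
Carol: 9542 × 3/23 = 1244.61
Dave: 9542 × 9/23 = 3733.83
Eve: 9542 × 3/23 = 1244.61
= Alice: $1244.61, Bob: $2074.35, Carol: $1244.61, Dave: $3733.83, Eve: $1244.61

Alice: $1244.61, Bob: $2074.35, Carol: $1244.61, Dave: $3733.83, Eve: $1244.61


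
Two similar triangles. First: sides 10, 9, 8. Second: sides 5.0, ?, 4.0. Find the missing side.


Scale factor = 5.0/10 = 0.5
Missing side = 9 × 0.5
= 4.5

4.5


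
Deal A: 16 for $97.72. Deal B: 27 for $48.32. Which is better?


Deal A: $97.72/16 = $6.1075/unit
Deal B: $48.32/27 = $1.7896/unit
B is cheaper per unit
= Deal B

Deal B


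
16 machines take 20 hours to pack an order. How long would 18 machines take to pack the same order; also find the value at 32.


Inverse proportion: x × y = constant
k = 16 × 20 = 320
At x=18: k/18 = 17.78
At x=32: k/32 = 10.00
= 17.78 and 10.00

17.78 and 10.00


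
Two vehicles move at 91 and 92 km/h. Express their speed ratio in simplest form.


Ratio = 91:92
GCD = 1
Simplified = 91:92
Time ratio (same distance) = 92:91
Speed ratio = 91:92

91:92


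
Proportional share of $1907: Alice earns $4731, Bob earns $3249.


Total income = 4731 + 3249 = $7980
Alice: $1907 × 4731/7980 = $1130.58
Bob: $1907 × 3249/7980 = $776.42
= Alice: $1130.58, Bob: $776.42

Alice: $1130.58, Bob: $776.42


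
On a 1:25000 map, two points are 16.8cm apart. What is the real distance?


Real distance = map distance × scale
= 16.8cm × 25000
= 420000 cm = 4200.0 m
= 4.200 km

4.200 km


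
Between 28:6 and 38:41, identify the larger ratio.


28/6 = 4.6667
38/41 = 0.9268
4.6667 > 0.9268, so 28:6 is greater
= 28:6

28:6


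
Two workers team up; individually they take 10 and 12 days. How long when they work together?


Rate of A = 1/10 per day
Rate of B = 1/12 per day
Combined rate = 1/10 + 1/12 = 22/120 ≈ 0.1833 per day
Days = 1 / combined rate = 120/22
≈ 5.45 days

5.45 days


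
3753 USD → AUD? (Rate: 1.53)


Amount × rate = 3753 × 1.53
= 5742.09 AUD

5742.09 AUD


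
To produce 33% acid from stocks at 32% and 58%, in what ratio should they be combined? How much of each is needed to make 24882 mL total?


Let x parts of 32% mix with y parts of 58%.
32x + 58y = 33(x + y)
32x + 58y = 33x + 33y
x(32 - 33) = y(33 - 58)
x/y = (58 - 33)/(33 - 32) = 25/1
Simplify: 25:1
Total parts = 26; one part = 24882/26 = 957.00 mL
32% solution: 25×957.00 = 23925.00 mL
58% solution: 1×957.00 = 957.00 mL
= ratio 25:1; 23925.00 mL and 957.00 mL

ratio 25:1; 23925.00 mL and 957.00 mL


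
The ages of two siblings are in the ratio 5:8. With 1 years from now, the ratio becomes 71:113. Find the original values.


Let A = 5k, B = 8k.
(5k + 1) / (8k + 1) = 71/113
Cross-multiply: 113(5k + 1) = 71(8k + 1)
565k + 113 = 568k + 71
565k - 568k = 71 - 113
-3k = -42
k = -42/-3 = 14
A = 5×14 = 70, B = 8×14 = 112
= A = 70, B = 112

A = 70, B = 112


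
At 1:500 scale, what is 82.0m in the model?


Model size = real / scale
= 82.0 / 500
= 0.1640 m

0.1640 m


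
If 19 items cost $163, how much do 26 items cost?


Direct proportion: y/x = constant
k = 163/19 ≈ 8.5789
y₂ = k × 26 = 163 × 26 / 19 = 4238/19
≈ 223.05

223.05


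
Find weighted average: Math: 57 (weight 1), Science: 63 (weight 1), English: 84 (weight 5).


Numerator = 57×1 + 63×1 + 84×5
= 57 + 63 + 420
= 540
Total weight = 7
Weighted avg = 540/7
= 77.14

77.14


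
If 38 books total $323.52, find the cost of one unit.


Unit rate = total / quantity
= 323.52 / 38
= $8.51 per unit

$8.51 per unit


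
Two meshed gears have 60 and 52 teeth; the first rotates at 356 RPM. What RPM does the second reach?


Gear ratio = 60:52 = 15:13
RPM_B = RPM_A × (teeth_A / teeth_B)
= 356 × (60/52)
= 410.8 RPM

410.8 RPM


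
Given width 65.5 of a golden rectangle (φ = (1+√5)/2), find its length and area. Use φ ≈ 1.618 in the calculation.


φ = (1 + √5) / 2 ≈ 1.618
Length = width × φ = 65.5 × 1.618 = 105.979
≈ 105.98
Area = width × length = 65.5 × 105.979 = 6941.6245 ≈ 6941.62
= Length: 105.98, Area: 6941.62

Length: 105.98, Area: 6941.62


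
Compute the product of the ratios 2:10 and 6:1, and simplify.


Compound ratio = (2×6) : (10×1)
= 12:10
GCD = 2
= 6:5

6:5


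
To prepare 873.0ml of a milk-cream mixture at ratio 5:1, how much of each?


Total parts = 5 + 1 = 6
milk: 873.0 × 5/6 = 727.5ml
cream: 873.0 × 1/6 = 145.5ml
= 727.5ml and 145.5ml

727.5ml and 145.5ml


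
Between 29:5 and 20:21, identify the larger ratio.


29/5 = 5.8000
20/21 = 0.9524
5.8000 > 0.9524, so 29:5 is greater
= 29:5

29:5


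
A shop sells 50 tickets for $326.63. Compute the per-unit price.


Unit rate = total / quantity
= 326.63 / 50
= $6.53 per unit

$6.53 per unit


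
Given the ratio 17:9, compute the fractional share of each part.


Total parts = 17 + 9 = 26
First part: 17/26 = 17/26
Second part: 9/26 = 9/26
= 17/26 and 9/26

17/26 and 9/26


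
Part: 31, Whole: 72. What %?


Percentage = (part / whole) × 100
= (31 / 72) × 100
≈ 43.06%

43.06%


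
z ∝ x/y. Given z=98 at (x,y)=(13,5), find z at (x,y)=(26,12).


z = k·x/y
Solve for k using the known point: k = z·y/x = 98×5/13 = 490/13 ≈ 37.6923
Now evaluate at x=26, y=12:
z = k × 26 / 12 = (490 × 26) / (13 × 12) = 12740/156
≈ 81.6667

81.6667


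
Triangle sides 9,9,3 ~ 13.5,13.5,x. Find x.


Scale factor = 13.5/9 = 1.5
Missing side = 3 × 1.5
= 4.5

4.5


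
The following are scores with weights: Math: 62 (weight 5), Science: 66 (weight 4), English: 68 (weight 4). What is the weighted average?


Numerator = 62×5 + 66×4 + 68×4
= 310 + 264 + 272
= 846
Total weight = 13
Weighted avg = 846/13
= 65.08

65.08


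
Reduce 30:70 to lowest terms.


GCD(30, 70) = 10
30/10 : 70/10
= 3:7

3:7


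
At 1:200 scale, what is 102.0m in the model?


Model size = real / scale
= 102.0 / 200
= 0.5100 m

0.5100 m


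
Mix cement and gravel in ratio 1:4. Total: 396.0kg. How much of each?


Total parts = 1 + 4 = 5
cement: 396.0 × 1/5 = 79.2kg
gravel: 396.0 × 4/5 = 316.8kg
= 79.2kg and 316.8kg

79.2kg and 316.8kg


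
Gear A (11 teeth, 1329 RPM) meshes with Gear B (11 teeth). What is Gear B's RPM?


Gear ratio = 11:11 = 1:1
RPM_B = RPM_A × (teeth_A / teeth_B)
= 1329 × (11/11)
= 1329.0 RPM

1329.0 RPM


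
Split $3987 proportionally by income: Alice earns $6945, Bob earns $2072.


Total income = 6945 + 2072 = $9017
Alice: $3987 × 6945/9017 = $3070.83
Bob: $3987 × 2072/9017 = $916.17
= Alice: $3070.83, Bob: $916.17

Alice: $3070.83, Bob: $916.17


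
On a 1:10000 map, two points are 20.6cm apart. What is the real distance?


Real distance = map distance × scale
= 20.6cm × 10000
= 206000 cm = 2060.0 m
= 2.060 km

2.060 km


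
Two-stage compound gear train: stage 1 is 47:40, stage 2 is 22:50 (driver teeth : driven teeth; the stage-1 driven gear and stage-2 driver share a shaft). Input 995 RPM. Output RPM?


Stage 1: RPM_B = RPM_A × t_A/t_B = 995 × 47/40 = 46765/40 ≈ 1169.13
B and C share a shaft → RPM_C = RPM_B
Stage 2: RPM_D = RPM_C × t_C/t_D = RPM_A × (t_A×t_C)/(t_B×t_D)
Overall ratio = (47×22)/(40×50) = 1034/2000
RPM_D = 995 × 1034/2000 = 1028830/2000
≈ 514.42 RPM

514.42 RPM


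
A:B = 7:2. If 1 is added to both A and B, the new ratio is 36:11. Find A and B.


Let A = 7k, B = 2k.
(7k + 1) / (2k + 1) = 36/11
Cross-multiply: 11(7k + 1) = 36(2k + 1)
77k + 11 = 72k + 36
77k - 72k = 36 - 11
5k = 25
k = 25/5 = 5
A = 7×5 = 35, B = 2×5 = 10
= A = 35, B = 10

A = 35, B = 10


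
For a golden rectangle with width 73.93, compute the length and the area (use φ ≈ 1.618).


φ = (1 + √5) / 2 ≈ 1.618
Length = width × φ = 73.93 × 1.618 = 119.61874
≈ 119.62
Area = width × length = 73.93 × 119.61874 = 8843.4134482 ≈ 8843.41
= Length: 119.62, Area: 8843.41

Length: 119.62, Area: 8843.41


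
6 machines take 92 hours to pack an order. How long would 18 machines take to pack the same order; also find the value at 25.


Inverse proportion: x × y = constant
k = 6 × 92 = 552
At x=18: k/18 = 30.67
At x=25: k/25 = 22.08
= 30.67 and 22.08

30.67 and 22.08


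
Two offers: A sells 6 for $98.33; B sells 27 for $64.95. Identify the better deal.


Deal A: $98.33/6 = $16.3883/unit
Deal B: $64.95/27 = $2.4056/unit
B is cheaper per unit
= Deal B

Deal B


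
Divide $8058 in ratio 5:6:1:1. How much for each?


Total parts = 5 + 6 + 1 + 1 = 13
Part 1: 8058 × 5/13 = 3099.23
Part 2: 8058 × 6/13 = 3719.08
Part 3: 8058 × 1/13 = 619.85
Part 4: 8058 × 1/13 = 619.85
= Part 1: $3099.23, Part 2: $3719.08, Part 3: $619.85, Part 4: $619.85

Part 1: $3099.23, Part 2: $3719.08, Part 3: $619.85, Part 4: $619.85


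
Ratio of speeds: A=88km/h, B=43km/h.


Ratio = 88:43
GCD = 1
Simplified = 88:43
Time ratio (same distance) = 43:88
Speed ratio = 88:43

88:43


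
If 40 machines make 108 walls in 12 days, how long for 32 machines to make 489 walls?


Days ∝ work / workers, so d₂ = d₁ × (m₁/m₂) × (w₂/w₁)
Workers factor (inverse): 40/32 = 1.2500
Work factor (direct): 489/108 ≈ 4.5278
d₂ = 12 × 40/32 × 489/108 = (12 × 40 × 489) / (32 × 108) = 234720/3456
≈ 67.92 days

67.92 days


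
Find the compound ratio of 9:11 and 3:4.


Compound ratio = (9×3) : (11×4)
= 27:44
GCD = 1
= 27:44

27:44


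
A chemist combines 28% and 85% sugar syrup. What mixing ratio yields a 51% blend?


Let x parts of 28% mix with y parts of 85%.
28x + 85y = 51(x + y)
28x + 85y = 51x + 51y
x(28 - 51) = y(51 - 85)
x/y = (85 - 51)/(51 - 28) = 34/23
Simplify: 34:23
= 34:23

34:23


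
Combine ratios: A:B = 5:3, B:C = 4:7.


Match B: multiply A:B by 4 → 20:12
Multiply B:C by 3 → 12:21
Combined: 20:12:21
GCD = 1
= 20:12:21

20:12:21


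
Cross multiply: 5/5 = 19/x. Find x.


Cross multiply: 5 × x = 5 × 19
5x = 95
x = 95 / 5
= 19.00

19.00


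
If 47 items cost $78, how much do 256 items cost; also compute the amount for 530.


Direct proportion: y/x = constant
k = 78/47 ≈ 1.6596
y at x=256: k × 256 = 78 × 256 / 47 = 19968/47 ≈ 424.85
y at x=530: k × 530 = 78 × 530 / 47 = 41340/47 ≈ 879.57
= 424.85 and 879.57

424.85 and 879.57


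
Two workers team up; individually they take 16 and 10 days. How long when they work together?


Rate of A = 1/16 per day
Rate of B = 1/10 per day
Combined rate = 1/16 + 1/10 = 26/160 = 0.1625 per day
Days = 1 / combined rate = 160/26
≈ 6.15 days

6.15 days


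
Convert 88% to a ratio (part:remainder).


88% means 88 parts out of 100; remainder = 12
Part : remainder = 88:12
GCD = 4
= 22:3

22:3


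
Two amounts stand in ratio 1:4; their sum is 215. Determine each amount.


Let A = 1k, B = 4k.
1k + 4k = 215
5k = 215 → k = 215/5 = 43
A = 1×43 = 43, B = 4×43 = 172
= A = 43, B = 172

A = 43, B = 172


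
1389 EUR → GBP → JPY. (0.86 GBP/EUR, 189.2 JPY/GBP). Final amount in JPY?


Step 1: 1389 EUR × 0.86 = 1194.54 GBP
Step 2: 1194.54 GBP × 189.2 = 226006.97 JPY
Implied rate EUR→JPY = 0.86 × 189.2 = 162.7120
= 226006.97 JPY

226006.97 JPY


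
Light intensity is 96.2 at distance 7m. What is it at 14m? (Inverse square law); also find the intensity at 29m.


I₁d₁² = I₂d₂²
I at 14m = 96.2 × (7/14)² = 96.2 × 49/196 = 4713.8/196 = 24.0500
I at 29m = 96.2 × (7/29)² = 96.2 × 49/841 = 4713.8/841 ≈ 5.6050
= 24.0500 and 5.6050

24.0500 and 5.6050


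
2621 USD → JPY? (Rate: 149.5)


Amount × rate = 2621 × 149.5
= 391839.50 JPY

391839.50 JPY


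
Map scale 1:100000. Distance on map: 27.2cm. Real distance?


Real distance = map distance × scale
= 27.2cm × 100000
= 2720000 cm = 27200.0 m
= 27.200 km

27.200 km


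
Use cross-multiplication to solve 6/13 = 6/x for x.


Cross multiply: 6 × x = 13 × 6
6x = 78
x = 78 / 6
= 13.00

13.00


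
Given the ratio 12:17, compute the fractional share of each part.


Total parts = 12 + 17 = 29
First part: 12/29 = 12/29
Second part: 17/29 = 17/29
= 12/29 and 17/29

12/29 and 17/29


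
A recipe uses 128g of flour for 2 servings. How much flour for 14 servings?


Direct proportion: y/x = constant
k = 128/2 = 64.0000
y₂ = k × 14 = 128 × 14 / 2 = 1792/2
= 896.00

896.00


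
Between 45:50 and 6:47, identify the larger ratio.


45/50 = 0.9000
6/47 = 0.1277
0.9000 > 0.1277, so 45:50 is greater
= 45:50

45:50


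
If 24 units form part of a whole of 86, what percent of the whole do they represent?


Percentage = (part / whole) × 100
= (24 / 86) × 100
≈ 27.91%

27.91%


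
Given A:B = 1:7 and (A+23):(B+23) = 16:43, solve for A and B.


Let A = 1k, B = 7k.
(1k + 23) / (7k + 23) = 16/43
Cross-multiply: 43(1k + 23) = 16(7k + 23)
43k + 989 = 112k + 368
43k - 112k = 368 - 989
-69k = -621
k = -621/-69 = 9
A = 1×9 = 9, B = 7×9 = 63
= A = 9, B = 63

A = 9, B = 63


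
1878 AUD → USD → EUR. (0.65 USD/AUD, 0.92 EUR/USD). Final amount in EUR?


Step 1: 1878 AUD × 0.65 = 1220.70 USD
Step 2: 1220.70 USD × 0.92 = 1123.04 EUR
Implied rate AUD→EUR = 0.65 × 0.92 = 0.5980
= 1123.04 EUR

1123.04 EUR


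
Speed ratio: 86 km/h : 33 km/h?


Ratio = 86:33
GCD = 1
Simplified = 86:33
Time ratio (same distance) = 33:86
Speed ratio = 86:33

86:33


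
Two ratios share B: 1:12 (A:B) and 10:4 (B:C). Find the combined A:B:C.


Match B: multiply A:B by 10 → 10:120
Multiply B:C by 12 → 120:48
Combined: 10:120:48
GCD = 2
= 5:60:24

5:60:24


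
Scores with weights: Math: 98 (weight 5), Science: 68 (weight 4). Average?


Numerator = 98×5 + 68×4
= 490 + 272
= 762
Total weight = 9
Weighted avg = 762/9
= 84.67

84.67


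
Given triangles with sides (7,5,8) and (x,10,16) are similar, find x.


Scale factor = 10/5 = 2
Missing side = 7 × 2
= 14.0

14.0


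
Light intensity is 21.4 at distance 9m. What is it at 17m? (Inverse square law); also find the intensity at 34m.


I₁d₁² = I₂d₂²
I at 17m = 21.4 × (9/17)² = 21.4 × 81/289 = 1733.4/289 ≈ 5.9979
I at 34m = 21.4 × (9/34)² = 21.4 × 81/1156 = 1733.4/1156 ≈ 1.4995
= 5.9979 and 1.4995

5.9979 and 1.4995


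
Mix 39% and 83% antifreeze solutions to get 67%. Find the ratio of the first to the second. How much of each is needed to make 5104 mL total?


Let x parts of 39% mix with y parts of 83%.
39x + 83y = 67(x + y)
39x + 83y = 67x + 67y
x(39 - 67) = y(67 - 83)
x/y = (83 - 67)/(67 - 39) = 16/28
Simplify: 4:7
Total parts = 11; one part = 5104/11 = 464.00 mL
39% solution: 4×464.00 = 1856.00 mL
83% solution: 7×464.00 = 3248.00 mL
= ratio 4:7; 1856.00 mL and 3248.00 mL

ratio 4:7; 1856.00 mL and 3248.00 mL


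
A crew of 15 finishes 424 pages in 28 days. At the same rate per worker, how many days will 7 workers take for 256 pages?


Days ∝ work / workers, so d₂ = d₁ × (m₁/m₂) × (w₂/w₁)
Workers factor (inverse): 15/7 ≈ 2.1429
Work factor (direct): 256/424 ≈ 0.6038
d₂ = 28 × 15/7 × 256/424 = (28 × 15 × 256) / (7 × 424) = 107520/2968
≈ 36.23 days

36.23 days


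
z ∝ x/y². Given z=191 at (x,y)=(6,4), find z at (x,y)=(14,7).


z = k·x/y²
Solve for k using the known point: k = z·y²/x = 191×16/6 = 3056/6 ≈ 509.3333
Now evaluate at x=14, y=7:
z = k × 14 / 49 = (3056 × 14) / (6 × 49) = 42784/294
≈ 145.5238

145.5238


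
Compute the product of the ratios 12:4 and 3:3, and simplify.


Compound ratio = (12×3) : (4×3)
= 36:12
GCD = 12
= 3:1

3:1


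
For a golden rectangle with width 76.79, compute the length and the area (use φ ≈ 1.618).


φ = (1 + √5) / 2 ≈ 1.618
Length = width × φ = 76.79 × 1.618 = 124.24622
≈ 124.25
Area = width × length = 76.79 × 124.24622 = 9540.8672338 ≈ 9540.87
= Length: 124.25, Area: 9540.87

Length: 124.25, Area: 9540.87


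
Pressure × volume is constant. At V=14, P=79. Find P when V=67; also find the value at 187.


Inverse proportion: x × y = constant
k = 14 × 79 = 1106
At x=67: k/67 = 16.51
At x=187: k/187 = 5.91
= 16.51 and 5.91

16.51 and 5.91


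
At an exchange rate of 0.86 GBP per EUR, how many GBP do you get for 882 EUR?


Amount × rate = 882 × 0.86
= 758.52 GBP

758.52 GBP


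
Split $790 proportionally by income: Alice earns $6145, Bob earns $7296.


Total income = 6145 + 7296 = $13441
Alice: $790 × 6145/13441 = $361.17
Bob: $790 × 7296/13441 = $428.83
= Alice: $361.17, Bob: $428.83

Alice: $361.17, Bob: $428.83


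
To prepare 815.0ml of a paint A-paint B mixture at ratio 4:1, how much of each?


Total parts = 4 + 1 = 5
paint A: 815.0 × 4/5 = 652.0ml
paint B: 815.0 × 1/5 = 163.0ml
= 652.0ml and 163.0ml

652.0ml and 163.0ml


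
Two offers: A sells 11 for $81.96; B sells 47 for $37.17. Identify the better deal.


Deal A: $81.96/11 = $7.4509/unit
Deal B: $37.17/47 = $0.7909/unit
B is cheaper per unit
= Deal B

Deal B


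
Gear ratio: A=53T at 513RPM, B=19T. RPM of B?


Gear ratio = 53:19 = 53:19
RPM_B = RPM_A × (teeth_A / teeth_B)
= 513 × (53/19)
= 1431.0 RPM

1431.0 RPM


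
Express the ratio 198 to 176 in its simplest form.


GCD(198, 176) = 22
198/22 : 176/22
= 9:8

9:8


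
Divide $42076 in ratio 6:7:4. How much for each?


Total parts = 6 + 7 + 4 = 17
Part 1: 42076 × 6/17 = 14850.35
Part 2: 42076 × 7/17 = 17325.41
Part 3: 42076 × 4/17 = 9900.24
= Part 1: $14850.35, Part 2: $17325.41, Part 3: $9900.24

Part 1: $14850.35, Part 2: $17325.41, Part 3: $9900.24


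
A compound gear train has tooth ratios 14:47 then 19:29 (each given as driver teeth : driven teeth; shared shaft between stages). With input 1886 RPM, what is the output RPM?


Stage 1: RPM_B = RPM_A × t_A/t_B = 1886 × 14/47 = 26404/47 ≈ 561.79
B and C share a shaft → RPM_C = RPM_B
Stage 2: RPM_D = RPM_C × t_C/t_D = RPM_A × (t_A×t_C)/(t_B×t_D)
Overall ratio = (14×19)/(47×29) = 266/1363
RPM_D = 1886 × 266/1363 = 501676/1363
≈ 368.07 RPM

368.07 RPM


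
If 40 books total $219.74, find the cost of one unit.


Unit rate = total / quantity
= 219.74 / 40
= $5.49 per unit

$5.49 per unit


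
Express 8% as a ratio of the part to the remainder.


8% means 8 parts out of 100; remainder = 92
Part : remainder = 8:92
GCD = 4
= 2:23

2:23


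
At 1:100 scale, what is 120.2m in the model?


Model size = real / scale
= 120.2 / 100
= 1.2020 m

1.2020 m


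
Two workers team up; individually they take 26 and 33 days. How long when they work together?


Rate of A = 1/26 per day
Rate of B = 1/33 per day
Combined rate = 1/26 + 1/33 = 59/858 ≈ 0.0688 per day
Days = 1 / combined rate = 858/59
≈ 14.54 days

14.54 days


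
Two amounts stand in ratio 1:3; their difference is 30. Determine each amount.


Let A = 1k, B = 3k.
3k - 1k = 30
2k = 30 → k = 30/2 = 15
A = 1×15 = 15, B = 3×15 = 45
= A = 15, B = 45

A = 15, B = 45


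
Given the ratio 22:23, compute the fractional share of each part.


Total parts = 22 + 23 = 45
First part: 22/45 = 22/45
Second part: 23/45 = 23/45
= 22/45 and 23/45

22/45 and 23/45


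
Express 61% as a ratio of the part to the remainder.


61% means 61 parts out of 100; remainder = 39
Part : remainder = 61:39
GCD = 1
= 61:39

61:39


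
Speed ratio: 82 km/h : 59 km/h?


Ratio = 82:59
GCD = 1
Simplified = 82:59
Time ratio (same distance) = 59:82
Speed ratio = 82:59

82:59


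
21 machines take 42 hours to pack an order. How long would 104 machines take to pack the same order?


Inverse proportion: x × y = constant
k = 21 × 42 = 882
y₂ = k / 104 = 882 / 104
= 8.48

8.48


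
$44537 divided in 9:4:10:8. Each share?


Total parts = 9 + 4 + 10 + 8 = 31
Part 1: 44537 × 9/31 = 12930.10
Part 2: 44537 × 4/31 = 5746.71
Part 3: 44537 × 10/31 = 14366.77
Part 4: 44537 × 8/31 = 11493.42
= Part 1: $12930.10, Part 2: $5746.71, Part 3: $14366.77, Part 4: $11493.42

Part 1: $12930.10, Part 2: $5746.71, Part 3: $14366.77, Part 4: $11493.42


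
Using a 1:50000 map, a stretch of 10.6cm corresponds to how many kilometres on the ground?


Real distance = map distance × scale
= 10.6cm × 50000
= 530000 cm = 5300.0 m
= 5.300 km

5.300 km


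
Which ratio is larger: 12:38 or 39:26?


12/38 = 0.3158
39/26 = 1.5000
0.3158 < 1.5000, so 12:38 is less
= 39:26

39:26


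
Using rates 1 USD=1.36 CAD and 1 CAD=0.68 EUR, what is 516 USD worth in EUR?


Step 1: 516 USD × 1.36 = 701.76 CAD
Step 2: 701.76 CAD × 0.68 = 477.20 EUR
Implied rate USD→EUR = 1.36 × 0.68 = 0.9248
= 477.20 EUR

477.20 EUR


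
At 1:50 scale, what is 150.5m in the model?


Model size = real / scale
= 150.5 / 50
= 3.0100 m

3.0100 m


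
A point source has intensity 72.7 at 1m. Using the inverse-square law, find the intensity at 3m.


I₁d₁² = I₂d₂²
I₂ = I₁ × (d₁/d₂)²
= 72.7 × (1/3)²
= 72.7 × 1/9
= 72.7/9
≈ 8.0778

8.0778


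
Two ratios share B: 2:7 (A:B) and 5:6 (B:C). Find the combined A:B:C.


Match B: multiply A:B by 5 → 10:35
Multiply B:C by 7 → 35:42
Combined: 10:35:42
GCD = 1
= 10:35:42

10:35:42


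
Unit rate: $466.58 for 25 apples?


Unit rate = total / quantity
= 466.58 / 25
= $18.66 per unit

$18.66 per unit


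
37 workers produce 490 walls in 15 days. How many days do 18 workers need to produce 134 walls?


Days ∝ work / workers, so d₂ = d₁ × (m₁/m₂) × (w₂/w₁)
Workers factor (inverse): 37/18 ≈ 2.0556
Work factor (direct): 134/490 ≈ 0.2735
d₂ = 15 × 37/18 × 134/490 = (15 × 37 × 134) / (18 × 490) = 74370/8820
≈ 8.43 days

8.43 days


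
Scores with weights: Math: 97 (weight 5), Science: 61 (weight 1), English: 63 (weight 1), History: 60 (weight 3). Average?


Numerator = 97×5 + 61×1 + 63×1 + 60×3
= 485 + 61 + 63 + 180
= 789
Total weight = 10
Weighted avg = 789/10
= 78.90

78.90


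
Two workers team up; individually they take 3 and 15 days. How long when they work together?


Rate of A = 1/3 per day
Rate of B = 1/15 per day
Combined rate = 1/3 + 1/15 = 18/45 = 0.4000 per day
Days = 1 / combined rate = 45/18
= 2.50 days

2.50 days


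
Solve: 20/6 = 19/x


Cross multiply: 20 × x = 6 × 19
20x = 114
x = 114 / 20
= 5.70

5.70


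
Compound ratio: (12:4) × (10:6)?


Compound ratio = (12×10) : (4×6)
= 120:24
GCD = 24
= 5:1

5:1


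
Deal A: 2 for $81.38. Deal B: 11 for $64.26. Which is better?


Deal A: $81.38/2 = $40.6900/unit
Deal B: $64.26/11 = $5.8418/unit
B is cheaper per unit
= Deal B

Deal B


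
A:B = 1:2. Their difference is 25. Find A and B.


Let A = 1k, B = 2k.
2k - 1k = 25
1k = 25 → k = 25/1 = 25
A = 1×25 = 25, B = 2×25 = 50
= A = 25, B = 50

A = 25, B = 50


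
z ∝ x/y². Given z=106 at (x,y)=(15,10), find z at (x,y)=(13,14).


z = k·x/y²
Solve for k using the known point: k = z·y²/x = 106×100/15 = 10600/15 ≈ 706.6667
Now evaluate at x=13, y=14:
z = k × 13 / 196 = (10600 × 13) / (15 × 196) = 137800/2940
≈ 46.8707

46.8707


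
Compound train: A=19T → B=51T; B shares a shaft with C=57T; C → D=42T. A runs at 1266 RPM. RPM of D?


Stage 1: RPM_B = RPM_A × t_A/t_B = 1266 × 19/51 = 24054/51 ≈ 471.65
B and C share a shaft → RPM_C = RPM_B
Stage 2: RPM_D = RPM_C × t_C/t_D = RPM_A × (t_A×t_C)/(t_B×t_D)
Overall ratio = (19×57)/(51×42) = 1083/2142
RPM_D = 1266 × 1083/2142 = 1371078/2142
≈ 640.09 RPM

640.09 RPM


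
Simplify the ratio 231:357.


GCD(231, 357) = 21
231/21 : 357/21
= 11:17

11:17


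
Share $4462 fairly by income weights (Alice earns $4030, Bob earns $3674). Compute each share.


Total income = 4030 + 3674 = $7704
Alice: $4462 × 4030/7704 = $2334.09
Bob: $4462 × 3674/7704 = $2127.91
= Alice: $2334.09, Bob: $2127.91

Alice: $2334.09, Bob: $2127.91


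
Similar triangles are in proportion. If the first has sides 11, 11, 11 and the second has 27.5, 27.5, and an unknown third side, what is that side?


Scale factor = 27.5/11 = 2.5
Missing side = 11 × 2.5
= 27.5

27.5


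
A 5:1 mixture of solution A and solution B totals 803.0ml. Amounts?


Total parts = 5 + 1 = 6
solution A: 803.0 × 5/6 = 669.2ml
solution B: 803.0 × 1/6 = 133.8ml
= 669.2ml and 133.8ml

669.2ml and 133.8ml


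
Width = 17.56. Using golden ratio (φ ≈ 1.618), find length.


φ = (1 + √5) / 2 ≈ 1.618
Length = width × φ = 17.56 × 1.618 = 28.41208
≈ 28.41

28.41


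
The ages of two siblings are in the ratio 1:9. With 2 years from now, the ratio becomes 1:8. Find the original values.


Let A = 1k, B = 9k.
(1k + 2) / (9k + 2) = 1/8
Cross-multiply: 8(1k + 2) = 1(9k + 2)
8k + 16 = 9k + 2
8k - 9k = 2 - 16
-1k = -14
k = -14/-1 = 14
A = 1×14 = 14, B = 9×14 = 126
= A = 14, B = 126

A = 14, B = 126


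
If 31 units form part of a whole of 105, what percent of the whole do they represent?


Percentage = (part / whole) × 100
= (31 / 105) × 100
≈ 29.52%

29.52%


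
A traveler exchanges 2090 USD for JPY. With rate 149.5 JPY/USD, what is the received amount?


Amount × rate = 2090 × 149.5
= 312455.00 JPY

312455.00 JPY


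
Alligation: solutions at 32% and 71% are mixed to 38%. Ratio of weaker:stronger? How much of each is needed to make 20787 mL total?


Let x parts of 32% mix with y parts of 71%.
32x + 71y = 38(x + y)
32x + 71y = 38x + 38y
x(32 - 38) = y(38 - 71)
x/y = (71 - 38)/(38 - 32) = 33/6
Simplify: 11:2
Total parts = 13; one part = 20787/13 = 1599.00 mL
32% solution: 11×1599.00 = 17589.00 mL
71% solution: 2×1599.00 = 3198.00 mL
= ratio 11:2; 17589.00 mL and 3198.00 mL

ratio 11:2; 17589.00 mL and 3198.00 mL


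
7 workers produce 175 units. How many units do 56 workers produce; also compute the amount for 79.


Direct proportion: y/x = constant
k = 175/7 = 25.0000
y at x=56: k × 56 = 175 × 56 / 7 = 9800/7 = 1400.00
y at x=79: k × 79 = 175 × 79 / 7 = 13825/7 = 1975.00
= 1400.00 and 1975.00

1400.00 and 1975.00


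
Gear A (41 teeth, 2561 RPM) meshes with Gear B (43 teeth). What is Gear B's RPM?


Gear ratio = 41:43 = 41:43
RPM_B = RPM_A × (teeth_A / teeth_B)
= 2561 × (41/43)
= 2441.9 RPM

2441.9 RPM


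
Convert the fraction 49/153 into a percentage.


Percentage = (part / whole) × 100
= (49 / 153) × 100
≈ 32.03%

32.03%


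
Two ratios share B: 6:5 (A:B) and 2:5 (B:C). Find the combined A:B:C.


Match B: multiply A:B by 2 → 12:10
Multiply B:C by 5 → 10:25
Combined: 12:10:25
GCD = 1
= 12:10:25

12:10:25


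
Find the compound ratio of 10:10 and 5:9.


Compound ratio = (10×5) : (10×9)
= 50:90
GCD = 10
= 5:9

5:9


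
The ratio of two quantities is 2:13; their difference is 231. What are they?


Let A = 2k, B = 13k.
13k - 2k = 231
11k = 231 → k = 231/11 = 21
A = 2×21 = 42, B = 13×21 = 273
= A = 42, B = 273

A = 42, B = 273


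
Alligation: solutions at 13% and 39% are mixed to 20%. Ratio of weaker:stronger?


Let x parts of 13% mix with y parts of 39%.
13x + 39y = 20(x + y)
13x + 39y = 20x + 20y
x(13 - 20) = y(20 - 39)
x/y = (39 - 20)/(20 - 13) = 19/7
Simplify: 19:7
= 19:7

19:7


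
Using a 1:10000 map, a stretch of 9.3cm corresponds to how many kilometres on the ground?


Real distance = map distance × scale
= 9.3cm × 10000
= 93000 cm = 930.0 m
= 0.930 km

0.930 km


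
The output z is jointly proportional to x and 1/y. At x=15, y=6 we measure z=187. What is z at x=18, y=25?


z = k·x/y
Solve for k using the known point: k = z·y/x = 187×6/15 = 1122/15 = 74.8000
Now evaluate at x=18, y=25:
z = k × 18 / 25 = (1122 × 18) / (15 × 25) = 20196/375
= 53.8560

53.8560


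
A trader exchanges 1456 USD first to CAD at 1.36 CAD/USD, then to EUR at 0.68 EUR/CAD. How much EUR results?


Step 1: 1456 USD × 1.36 = 1980.16 CAD
Step 2: 1980.16 CAD × 0.68 = 1346.51 EUR
Implied rate USD→EUR = 1.36 × 0.68 = 0.9248
= 1346.51 EUR

1346.51 EUR


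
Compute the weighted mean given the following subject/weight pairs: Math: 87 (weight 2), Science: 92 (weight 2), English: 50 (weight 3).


Numerator = 87×2 + 92×2 + 50×3
= 174 + 184 + 150
= 508
Total weight = 7
Weighted avg = 508/7
= 72.57

72.57


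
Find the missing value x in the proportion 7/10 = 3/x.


Cross multiply: 7 × x = 10 × 3
7x = 30
x = 30 / 7
= 4.29

4.29


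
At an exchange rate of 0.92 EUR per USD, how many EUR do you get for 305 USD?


Amount × rate = 305 × 0.92
= 280.60 EUR

280.60 EUR


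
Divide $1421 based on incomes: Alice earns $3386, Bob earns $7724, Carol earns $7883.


Total income = 3386 + 7724 + 7883 = $18993
Alice: $1421 × 3386/18993 = $253.33
Bob: $1421 × 7724/18993 = $577.89
Carol: $1421 × 7883/18993 = $589.78
= Alice: $253.33, Bob: $577.89, Carol: $589.78

Alice: $253.33, Bob: $577.89, Carol: $589.78


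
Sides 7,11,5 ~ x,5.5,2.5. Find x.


Scale factor = 5.5/11 = 0.5
Missing side = 7 × 0.5
= 3.5

3.5


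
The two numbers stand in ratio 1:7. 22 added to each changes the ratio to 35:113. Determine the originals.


Let A = 1k, B = 7k.
(1k + 22) / (7k + 22) = 35/113
Cross-multiply: 113(1k + 22) = 35(7k + 22)
113k + 2486 = 245k + 770
113k - 245k = 770 - 2486
-132k = -1716
k = -1716/-132 = 13
A = 1×13 = 13, B = 7×13 = 91
= A = 13, B = 91

A = 13, B = 91


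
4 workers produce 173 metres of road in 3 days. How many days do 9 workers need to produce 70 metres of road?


Days ∝ work / workers, so d₂ = d₁ × (m₁/m₂) × (w₂/w₁)
Workers factor (inverse): 4/9 ≈ 0.4444
Work factor (direct): 70/173 ≈ 0.4046
d₂ = 3 × 4/9 × 70/173 = (3 × 4 × 70) / (9 × 173) = 840/1557
≈ 0.54 days

0.54 days


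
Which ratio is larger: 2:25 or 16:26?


2/25 = 0.0800
16/26 = 0.6154
0.0800 < 0.6154, so 2:25 is less
= 16:26

16:26


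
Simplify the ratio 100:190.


GCD(100, 190) = 10
100/10 : 190/10
= 10:19

10:19


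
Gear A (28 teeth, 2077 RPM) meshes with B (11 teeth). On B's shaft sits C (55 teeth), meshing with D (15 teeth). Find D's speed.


Stage 1: RPM_B = RPM_A × t_A/t_B = 2077 × 28/11 = 58156/11 ≈ 5286.91
B and C share a shaft → RPM_C = RPM_B
Stage 2: RPM_D = RPM_C × t_C/t_D = RPM_A × (t_A×t_C)/(t_B×t_D)
Overall ratio = (28×55)/(11×15) = 1540/165
RPM_D = 2077 × 1540/165 = 3198580/165
≈ 19385.33 RPM

19385.33 RPM


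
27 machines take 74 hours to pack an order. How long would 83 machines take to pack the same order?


Inverse proportion: x × y = constant
k = 27 × 74 = 1998
y₂ = k / 83 = 1998 / 83
= 24.07

24.07


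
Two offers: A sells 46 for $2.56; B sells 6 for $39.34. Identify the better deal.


Deal A: $2.56/46 = $0.0557/unit
Deal B: $39.34/6 = $6.5567/unit
A is cheaper per unit
= Deal A

Deal A


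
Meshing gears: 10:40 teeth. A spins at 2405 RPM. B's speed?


Gear ratio = 10:40 = 1:4
RPM_B = RPM_A × (teeth_A / teeth_B)
= 2405 × (10/40)
= 601.3 RPM

601.3 RPM


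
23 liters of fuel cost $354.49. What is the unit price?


Unit rate = total / quantity
= 354.49 / 23
= $15.41 per unit

$15.41 per unit


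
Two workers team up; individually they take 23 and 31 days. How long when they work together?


Rate of A = 1/23 per day
Rate of B = 1/31 per day
Combined rate = 1/23 + 1/31 = 54/713 ≈ 0.0757 per day
Days = 1 / combined rate = 713/54
≈ 13.20 days

13.20 days


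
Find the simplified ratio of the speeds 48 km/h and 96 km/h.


Ratio = 48:96
GCD = 48
Simplified = 1:2
Time ratio (same distance) = 2:1
Speed ratio = 1:2

1:2


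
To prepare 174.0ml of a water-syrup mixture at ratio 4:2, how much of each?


Total parts = 4 + 2 = 6
water: 174.0 × 4/6 = 116.0ml
syrup: 174.0 × 2/6 = 58.0ml
= 116.0ml and 58.0ml

116.0ml and 58.0ml


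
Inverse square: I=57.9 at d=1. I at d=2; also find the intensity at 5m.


I₁d₁² = I₂d₂²
I at 2m = 57.9 × (1/2)² = 57.9 × 1/4 = 57.9/4 = 14.4750
I at 5m = 57.9 × (1/5)² = 57.9 × 1/25 = 57.9/25 = 2.3160
= 14.4750 and 2.3160

14.4750 and 2.3160


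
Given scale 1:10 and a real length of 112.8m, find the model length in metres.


Model size = real / scale
= 112.8 / 10
= 11.2800 m

11.2800 m


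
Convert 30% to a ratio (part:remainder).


30% means 30 parts out of 100; remainder = 70
Part : remainder = 30:70
GCD = 10
= 3:7

3:7


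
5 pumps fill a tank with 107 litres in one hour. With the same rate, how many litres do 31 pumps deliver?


Direct proportion: y/x = constant
k = 107/5 = 21.4000
y₂ = k × 31 = 107 × 31 / 5 = 3317/5
= 663.40

663.40


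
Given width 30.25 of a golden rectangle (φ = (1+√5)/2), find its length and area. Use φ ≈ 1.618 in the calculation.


φ = (1 + √5) / 2 ≈ 1.618
Length = width × φ = 30.25 × 1.618 = 48.9445
≈ 48.94
Area = width × length = 30.25 × 48.9445 = 1480.571125 ≈ 1480.57
= Length: 48.94, Area: 1480.57

Length: 48.94, Area: 1480.57


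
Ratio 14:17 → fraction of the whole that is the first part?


Total parts = 14 + 17 = 31
First part: 14/31 = 14/31
= 14/31

14/31


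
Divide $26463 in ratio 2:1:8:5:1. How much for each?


Total parts = 2 + 1 + 8 + 5 + 1 = 17
Part 1: 26463 × 2/17 = 3113.29
Part 2: 26463 × 1/17 = 1556.65
Part 3: 26463 × 8/17 = 12453.18
Part 4: 26463 × 5/17 = 7783.24
Part 5: 26463 × 1/17 = 1556.65
= Part 1: $3113.29, Part 2: $1556.65, Part 3: $12453.18, Part 4: $7783.24, Part 5: $1556.65

Part 1: $3113.29, Part 2: $1556.65, Part 3: $12453.18, Part 4: $7783.24, Part 5: $1556.65


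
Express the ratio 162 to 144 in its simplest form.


GCD(162, 144) = 18
162/18 : 144/18
= 9:8

9:8


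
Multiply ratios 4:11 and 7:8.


Compound ratio = (4×7) : (11×8)
= 28:88
GCD = 4
= 7:22

7:22


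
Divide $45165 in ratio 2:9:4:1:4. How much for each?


Total parts = 2 + 9 + 4 + 1 + 4 = 20
Part 1: 45165 × 2/20 = 4516.50
Part 2: 45165 × 9/20 = 20324.25
Part 3: 45165 × 4/20 = 9033.00
Part 4: 45165 × 1/20 = 2258.25
Part 5: 45165 × 4/20 = 9033.00
= Part 1: $4516.50, Part 2: $20324.25, Part 3: $9033.00, Part 4: $2258.25, Part 5: $9033.00

Part 1: $4516.50, Part 2: $20324.25, Part 3: $9033.00, Part 4: $2258.25, Part 5: $9033.00


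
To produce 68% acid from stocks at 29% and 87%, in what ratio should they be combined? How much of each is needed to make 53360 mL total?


Let x parts of 29% mix with y parts of 87%.
29x + 87y = 68(x + y)
29x + 87y = 68x + 68y
x(29 - 68) = y(68 - 87)
x/y = (87 - 68)/(68 - 29) = 19/39
Simplify: 19:39
Total parts = 58; one part = 53360/58 = 920.00 mL
29% solution: 19×920.00 = 17480.00 mL
87% solution: 39×920.00 = 35880.00 mL
= ratio 19:39; 17480.00 mL and 35880.00 mL

ratio 19:39; 17480.00 mL and 35880.00 mL


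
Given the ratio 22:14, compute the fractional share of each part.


Total parts = 22 + 14 = 36
First part: 22/36 = 11/18
Second part: 14/36 = 7/18
= 11/18 and 7/18

11/18 and 7/18


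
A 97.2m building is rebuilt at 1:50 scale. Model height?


Model size = real / scale
= 97.2 / 50
= 1.9440 m

1.9440 m


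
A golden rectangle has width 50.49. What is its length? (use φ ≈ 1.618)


φ = (1 + √5) / 2 ≈ 1.618
Length = width × φ = 50.49 × 1.618 = 81.69282
≈ 81.69

81.69


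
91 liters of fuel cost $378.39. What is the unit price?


Unit rate = total / quantity
= 378.39 / 91
= $4.16 per unit

$4.16 per unit


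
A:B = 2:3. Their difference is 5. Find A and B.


Let A = 2k, B = 3k.
3k - 2k = 5
1k = 5 → k = 5/1 = 5
A = 2×5 = 10, B = 3×5 = 15
= A = 10, B = 15

A = 10, B = 15


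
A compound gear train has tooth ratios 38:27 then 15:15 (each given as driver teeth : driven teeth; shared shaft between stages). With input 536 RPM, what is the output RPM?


Stage 1: RPM_B = RPM_A × t_A/t_B = 536 × 38/27 = 20368/27 ≈ 754.37
B and C share a shaft → RPM_C = RPM_B
Stage 2: RPM_D = RPM_C × t_C/t_D = RPM_A × (t_A×t_C)/(t_B×t_D)
Overall ratio = (38×15)/(27×15) = 570/405
RPM_D = 536 × 570/405 = 305520/405
≈ 754.37 RPM

754.37 RPM


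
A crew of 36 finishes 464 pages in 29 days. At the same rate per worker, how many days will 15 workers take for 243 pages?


Days ∝ work / workers, so d₂ = d₁ × (m₁/m₂) × (w₂/w₁)
Workers factor (inverse): 36/15 = 2.4000
Work factor (direct): 243/464 ≈ 0.5237
d₂ = 29 × 36/15 × 243/464 = (29 × 36 × 243) / (15 × 464) = 253692/6960
= 36.45 days

36.45 days


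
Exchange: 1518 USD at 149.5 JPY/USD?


Amount × rate = 1518 × 149.5
= 226941.00 JPY

226941.00 JPY


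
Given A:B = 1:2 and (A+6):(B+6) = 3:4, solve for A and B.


Let A = 1k, B = 2k.
(1k + 6) / (2k + 6) = 3/4
Cross-multiply: 4(1k + 6) = 3(2k + 6)
4k + 24 = 6k + 18
4k - 6k = 18 - 24
-2k = -6
k = -6/-2 = 3
A = 1×3 = 3, B = 2×3 = 6
= A = 3, B = 6

A = 3, B = 6


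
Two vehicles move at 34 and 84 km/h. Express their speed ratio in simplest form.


Ratio = 34:84
GCD = 2
Simplified = 17:42
Time ratio (same distance) = 42:17
Speed ratio = 17:42

17:42


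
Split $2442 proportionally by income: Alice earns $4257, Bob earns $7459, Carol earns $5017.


Total income = 4257 + 7459 + 5017 = $16733
Alice: $2442 × 4257/16733 = $621.26
Bob: $2442 × 7459/16733 = $1088.56
Carol: $2442 × 5017/16733 = $732.18
= Alice: $621.26, Bob: $1088.56, Carol: $732.18

Alice: $621.26, Bob: $1088.56, Carol: $732.18


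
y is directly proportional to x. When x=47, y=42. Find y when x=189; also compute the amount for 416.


Direct proportion: y/x = constant
k = 42/47 ≈ 0.8936
y at x=189: k × 189 = 42 × 189 / 47 = 7938/47 ≈ 168.89
y at x=416: k × 416 = 42 × 416 / 47 = 17472/47 ≈ 371.74
= 168.89 and 371.74

168.89 and 371.74


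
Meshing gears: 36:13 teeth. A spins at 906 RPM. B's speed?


Gear ratio = 36:13 = 36:13
RPM_B = RPM_A × (teeth_A / teeth_B)
= 906 × (36/13)
= 2508.9 RPM

2508.9 RPM


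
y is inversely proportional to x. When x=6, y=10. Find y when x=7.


Inverse proportion: x × y = constant
k = 6 × 10 = 60
y₂ = k / 7 = 60 / 7
= 8.57

8.57


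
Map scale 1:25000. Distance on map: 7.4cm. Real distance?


Real distance = map distance × scale
= 7.4cm × 25000
= 185000 cm = 1850.0 m
= 1.850 km

1.850 km


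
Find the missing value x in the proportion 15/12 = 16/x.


Cross multiply: 15 × x = 12 × 16
15x = 192
x = 192 / 15
= 12.80

12.80


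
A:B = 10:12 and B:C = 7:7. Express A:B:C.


Match B: multiply A:B by 7 → 70:84
Multiply B:C by 12 → 84:84
Combined: 70:84:84
GCD = 14
= 5:6:6

5:6:6


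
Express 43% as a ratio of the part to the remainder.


43% means 43 parts out of 100; remainder = 57
Part : remainder = 43:57
GCD = 1
= 43:57

43:57


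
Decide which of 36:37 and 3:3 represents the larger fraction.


36/37 = 0.9730
3/3 = 1.0000
0.9730 < 1.0000, so 36:37 is less
= 3:3

3:3


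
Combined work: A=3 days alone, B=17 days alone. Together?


Rate of A = 1/3 per day
Rate of B = 1/17 per day
Combined rate = 1/3 + 1/17 = 20/51 ≈ 0.3922 per day
Days = 1 / combined rate = 51/20
= 2.55 days

2.55 days


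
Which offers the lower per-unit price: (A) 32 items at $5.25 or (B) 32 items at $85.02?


Deal A: $5.25/32 = $0.1641/unit
Deal B: $85.02/32 = $2.6569/unit
A is cheaper per unit
= Deal A

Deal A


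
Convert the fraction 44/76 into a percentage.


Percentage = (part / whole) × 100
= (44 / 76) × 100
≈ 57.89%

57.89%


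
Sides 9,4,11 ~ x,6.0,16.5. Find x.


Scale factor = 6.0/4 = 1.5
Missing side = 9 × 1.5
= 13.5

13.5


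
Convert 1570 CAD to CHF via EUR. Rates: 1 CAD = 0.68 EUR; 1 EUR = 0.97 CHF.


Step 1: 1570 CAD × 0.68 = 1067.60 EUR
Step 2: 1067.60 EUR × 0.97 = 1035.57 CHF
Implied rate CAD→CHF = 0.68 × 0.97 = 0.6596
= 1035.57 CHF

1035.57 CHF
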